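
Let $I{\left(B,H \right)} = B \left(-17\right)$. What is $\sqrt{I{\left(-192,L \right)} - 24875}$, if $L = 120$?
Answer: $i \sqrt{21611} \approx 147.01 i$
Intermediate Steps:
$I{\left(B,H \right)} = - 17 B$
$\sqrt{I{\left(-192,L \right)} - 24875} = \sqrt{\left(-17\right) \left(-192\right) - 24875} = \sqrt{3264 - 24875} = \sqrt{-21611} = i \sqrt{21611}$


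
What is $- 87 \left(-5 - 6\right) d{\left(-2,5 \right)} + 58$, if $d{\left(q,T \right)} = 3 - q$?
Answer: $4843$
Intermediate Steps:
$- 87 \left(-5 - 6\right) d{\left(-2,5 \right)} + 58 = - 87 \left(-5 - 6\right) \left(3 - -2\right) + 58 = - 87 \left(- 11 \left(3 + 2\right)\right) + 58 = - 87 \left(\left(-11\right) 5\right) + 58 = \left(-87\right) \left(-55\right) + 58 = 4785 + 58 = 4843$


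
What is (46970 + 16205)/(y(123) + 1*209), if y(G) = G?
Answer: 63175/332 ≈ 190.29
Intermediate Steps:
(46970 + 16205)/(y(123) + 1*209) = (46970 + 16205)/(123 + 1*209) = 63175/(123 + 209) = 63175/332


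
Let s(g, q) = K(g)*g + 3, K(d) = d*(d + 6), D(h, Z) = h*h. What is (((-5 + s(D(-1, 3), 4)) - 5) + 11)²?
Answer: 121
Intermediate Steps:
D(h, Z) = h²
K(d) = d*(6 + d)
s(g, q) = 3 + g²*(6 + g) (s(g, q) = (g*(6 + g))*g + 3 = g²*(6 + g) + 3 = 3 + g²*(6 + g))
(((-5 + s(D(-1, 3), 4)) - 5) + 11)² = (((-5 + (3 + ((-1)²)²*(6 + (-1)²))) - 5) + 11)² = (((-5 + (3 + 1²*(6 + 1))) - 5) + 11)² = (((-5 + (3 + 1*7)) - 5) + 11)² = (((-5 + (3 + 7)) - 5) + 11)² = (((-5 + 10) - 5) + 11)² = ((5 - 5) + 11)² = (0 + 11)² = 11² = 121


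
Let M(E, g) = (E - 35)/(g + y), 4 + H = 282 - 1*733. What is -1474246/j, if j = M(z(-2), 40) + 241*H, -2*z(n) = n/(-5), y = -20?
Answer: 36856150/2741419 ≈ 13.444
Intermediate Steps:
z(n) = n/10 (z(n) = -n/(2*(-5)) = -n*(-1)/(2*5) = -(-1)*n/10 = n/10)
H = -455 (H = -4 + (282 - 1*733) = -4 + (282 - 733) = -4 - 451 = -455)
M(E, g) = (-35 + E)/(-20 + g) (M(E, g) = (E - 35)/(g - 20) = (-35 + E)/(-20 + g))
j = -2741419/25 (j = (-35 + (⅒)*(-2))/(-20 + 40) + 241*(-455) = (-35 - ⅕)/20 - 109655 = (1/20)*(-176/5) - 109655 = -44/25 - 109655 = -2741419/25 ≈ -1.0966e+5)
-1474246/j = -1474246/(-2741419/25) = -1474246*(-25/2741419) = 36856150/2741419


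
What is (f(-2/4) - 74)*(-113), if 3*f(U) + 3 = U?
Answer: 50963/6 ≈ 8493.8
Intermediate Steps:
f(U) = -1 + U/3
(f(-2/4) - 74)*(-113) = ((-1 + (-2/4)/3) - 74)*(-113) = ((-1 + (-2*¼)/3) - 74)*(-113) = ((-1 + (⅓)*(-½)) - 74)*(-113) = ((-1 - ⅙) - 74)*(-113) = (-7/6 - 74)*(-113) = -451/6*(-113) = 50963/6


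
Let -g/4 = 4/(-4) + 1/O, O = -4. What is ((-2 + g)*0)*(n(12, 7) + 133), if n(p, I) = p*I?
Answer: 0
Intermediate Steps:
n(p, I) = I*p
g = 5 (g = -4*(4/(-4) + 1/(-4)) = -4*(4*(-1/4) + 1*(-1/4)) = -4*(-1 - 1/4) = -4*(-5/4) = 5)
((-2 + g)*0)*(n(12, 7) + 133) = ((-2 + 5)*0)*(7*12 + 133) = (3*0)*(84 + 133) = 0*217 = 0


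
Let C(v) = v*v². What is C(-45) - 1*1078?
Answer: -92203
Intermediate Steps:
C(v) = v³
C(-45) - 1*1078 = (-45)³ - 1*1078 = -91125 - 1078 = -92203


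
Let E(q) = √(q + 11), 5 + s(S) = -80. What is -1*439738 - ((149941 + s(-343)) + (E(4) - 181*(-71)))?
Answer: -602445 - √15 ≈ -6.0245e+5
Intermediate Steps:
s(S) = -85 (s(S) = -5 - 80 = -85)
E(q) = √(11 + q)
-1*439738 - ((149941 + s(-343)) + (E(4) - 181*(-71))) = -1*439738 - ((149941 - 85) + (√(11 + 4) - 181*(-71))) = -439738 - (149856 + (√15 + 12851)) = -439738 - (149856 + (12851 + √15)) = -439738 - (162707 + √15) = -439738 + (-162707 - √15) = -602445 - √15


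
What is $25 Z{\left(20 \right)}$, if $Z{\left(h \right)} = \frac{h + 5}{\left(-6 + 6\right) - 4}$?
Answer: $- \frac{625}{4} \approx -156.25$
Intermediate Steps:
$Z{\left(h \right)} = - \frac{5}{4} - \frac{h}{4}$ ($Z{\left(h \right)} = \frac{5 + h}{0 - 4} = \frac{5 + h}{-4} = \left(5 + h\right) \left(- \frac{1}{4}\right) = - \frac{5}{4} - \frac{h}{4}$)
$25 Z{\left(20 \right)} = 25 \left(- \frac{5}{4} - 5\right) = 25 \left(- \frac{25}{4}\right) = - \frac{625}{4}$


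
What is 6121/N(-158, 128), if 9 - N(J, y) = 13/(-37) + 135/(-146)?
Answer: 33065642/55511 ≈ 595.66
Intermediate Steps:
N(J, y) = 55511/5402 (N(J, y) = 9 - (13/(-37) + 135/(-146)) = 9 - (13*(-1/37) + 135*(-1/146)) = 9 - (-13/37 - 135/146) = 9 - 1*(-6893/5402) = 9 + 6893/5402 = 55511/5402)
6121/N(-158, 128) = 6121/(55511/5402) = 6121*(5402/55511) = 33065642/55511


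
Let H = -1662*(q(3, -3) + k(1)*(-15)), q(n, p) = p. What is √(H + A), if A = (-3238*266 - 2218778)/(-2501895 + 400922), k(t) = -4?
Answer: 4*I*√533364411319262/300139 ≈ 307.79*I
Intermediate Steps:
H = -94734 (H = -1662*(-3 - 4*(-15)) = -1662*(-3 + 60) = -1662*57 = -94734)
A = 3080086/2100973 (A = (-861308 - 2218778)/(-2100973) = -3080086*(-1/2100973) = 3080086/2100973 ≈ 1.4660)
√(H + A) = √(-94734 + 3080086/2100973) = √(-199030496096/2100973) = 4*I*√533364411319262/300139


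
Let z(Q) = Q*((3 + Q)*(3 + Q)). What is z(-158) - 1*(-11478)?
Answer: -3784472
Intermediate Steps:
z(Q) = Q*(3 + Q)²
z(-158) - 1*(-11478) = -158*(3 - 158)² - 1*(-11478) = -158*(-155)² + 11478 = -158*24025 + 11478 = -3795950 + 11478 = -3784472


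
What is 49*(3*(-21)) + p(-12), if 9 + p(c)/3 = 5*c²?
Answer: -954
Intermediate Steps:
p(c) = -27 + 15*c² (p(c) = -27 + 3*(5*c²) = -27 + 15*c²)
49*(3*(-21)) + p(-12) = 49*(3*(-21)) + (-27 + 15*(-12)²) = 49*(-63) + (-27 + 15*144) = -3087 + (-27 + 2160) = -3087 + 2133 = -954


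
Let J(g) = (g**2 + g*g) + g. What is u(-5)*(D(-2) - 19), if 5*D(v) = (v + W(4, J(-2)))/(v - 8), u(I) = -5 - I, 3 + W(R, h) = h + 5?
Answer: 0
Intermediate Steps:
J(g) = g + 2*g**2 (J(g) = (g**2 + g**2) + g = 2*g**2 + g = g + 2*g**2)
W(R, h) = 2 + h (W(R, h) = -3 + (h + 5) = -3 + (5 + h) = 2 + h)
D(v) = (8 + v)/(5*(-8 + v)) (D(v) = ((v + (2 - 2*(1 + 2*(-2))))/(v - 8))/5 = ((v + (2 - 2*(1 - 4)))/(-8 + v))/5 = ((v + (2 - 2*(-3)))/(-8 + v))/5 = ((v + (2 + 6))/(-8 + v))/5 = ((v + 8)/(-8 + v))/5 = ((8 + v)/(-8 + v))/5 = (8 + v)/(5*(-8 + v)))
u(-5)*(D(-2) - 19) = (-5 - 1*(-5))*((8 - 2)/(5*(-8 - 2)) - 19) = (-5 + 5)*((1/5)*6/(-10) - 19) = 0*((1/5)*(-1/10)*6 - 19) = 0*(-3/25 - 19) = 0*(-478/25) = 0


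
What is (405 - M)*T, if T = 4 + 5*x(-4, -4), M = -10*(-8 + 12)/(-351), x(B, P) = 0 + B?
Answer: -2273840/351 ≈ -6478.2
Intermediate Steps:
x(B, P) = B
M = 40/351 (M = -10*4*(-1/351) = -40*(-1/351) = 40/351 ≈ 0.11396)
T = -16 (T = 4 + 5*(-4) = 4 - 20 = -16)
(405 - M)*T = (405 - 1*40/351)*(-16) = (405 - 40/351)*(-16) = (142115/351)*(-16) = -2273840/351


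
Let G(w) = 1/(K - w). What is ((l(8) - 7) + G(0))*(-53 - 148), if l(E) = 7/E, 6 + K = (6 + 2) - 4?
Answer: 10653/8 ≈ 1331.6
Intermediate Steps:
K = -2 (K = -6 + ((6 + 2) - 4) = -6 + (8 - 4) = -6 + 4 = -2)
G(w) = 1/(-2 - w)
((l(8) - 7) + G(0))*(-53 - 148) = ((7/8 - 7) - 1/(2 + 0))*(-53 - 148) = ((7*(⅛) - 7) - 1/2)*(-201) = ((7/8 - 7) - 1*½)*(-201) = (-49/8 - ½)*(-201) = -53/8*(-201) = 10653/8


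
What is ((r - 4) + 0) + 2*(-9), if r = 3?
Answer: -19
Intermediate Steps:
((r - 4) + 0) + 2*(-9) = ((3 - 4) + 0) + 2*(-9) = (-1 + 0) - 18 = -1 - 18 = -19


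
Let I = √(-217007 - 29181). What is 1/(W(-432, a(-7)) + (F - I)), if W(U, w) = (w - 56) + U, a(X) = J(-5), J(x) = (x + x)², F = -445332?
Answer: I/(2*(√61547 - 222860*I)) ≈ -2.2436e-6 + 2.4975e-9*I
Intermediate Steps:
I = 2*I*√61547 (I = √(-246188) = 2*I*√61547 ≈ 496.17*I)
J(x) = 4*x² (J(x) = (2*x)² = 4*x²)
a(X) = 100 (a(X) = 4*(-5)² = 4*25 = 100)
W(U, w) = -56 + U + w (W(U, w) = (-56 + w) + U = -56 + U + w)
1/(W(-432, a(-7)) + (F - I)) = 1/((-56 - 432 + 100) + (-445332 - 2*I*√61547)) = 1/(-388 + (-445332 - 2*I*√61547)) = 1/(-445720 - 2*I*√61547)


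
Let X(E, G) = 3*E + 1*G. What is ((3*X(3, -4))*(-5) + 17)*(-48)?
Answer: 2784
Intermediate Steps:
X(E, G) = G + 3*E (X(E, G) = 3*E + G = G + 3*E)
((3*X(3, -4))*(-5) + 17)*(-48) = ((3*(-4 + 3*3))*(-5) + 17)*(-48) = ((3*(-4 + 9))*(-5) + 17)*(-48) = ((3*5)*(-5) + 17)*(-48) = (15*(-5) + 17)*(-48) = (-75 + 17)*(-48) = -58*(-48) = 2784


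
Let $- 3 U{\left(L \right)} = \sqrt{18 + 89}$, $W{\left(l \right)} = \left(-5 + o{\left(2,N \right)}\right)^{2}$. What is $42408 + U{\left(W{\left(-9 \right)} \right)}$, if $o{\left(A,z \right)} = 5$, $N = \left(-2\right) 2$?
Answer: $42408 - \frac{\sqrt{107}}{3} \approx 42405.0$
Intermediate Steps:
$N = -4$
$W{\left(l \right)} = 0$ ($W{\left(l \right)} = \left(-5 + 5\right)^{2} = 0^{2} = 0$)
$U{\left(L \right)} = - \frac{\sqrt{107}}{3}$ ($U{\left(L \right)} = - \frac{\sqrt{18 + 89}}{3} = - \frac{\sqrt{107}}{3}$)
$42408 + U{\left(W{\left(-9 \right)} \right)} = 42408 - \frac{\sqrt{107}}{3}$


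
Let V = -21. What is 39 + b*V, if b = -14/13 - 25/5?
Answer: 2166/13 ≈ 166.62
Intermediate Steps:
b = -79/13 (b = -14*1/13 - 25*⅕ = -14/13 - 5 = -79/13 ≈ -6.0769)
39 + b*V = 39 - 79/13*(-21) = 39 + 1659/13 = 2166/13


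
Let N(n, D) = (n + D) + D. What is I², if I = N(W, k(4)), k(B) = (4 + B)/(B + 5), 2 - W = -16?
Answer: 31684/81 ≈ 391.16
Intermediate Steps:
W = 18 (W = 2 - 1*(-16) = 2 + 16 = 18)
k(B) = (4 + B)/(5 + B)
N(n, D) = n + 2*D (N(n, D) = (D + n) + D = n + 2*D)
I = 178/9 (I = 18 + 2*((4 + 4)/(5 + 4)) = 18 + 2*(8/9) = 18 + 16/9 = 178/9 ≈ 19.778)
I² = (178/9)² = 31684/81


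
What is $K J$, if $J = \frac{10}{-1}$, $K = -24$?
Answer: $240$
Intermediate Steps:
$J = -10$ ($J = 10 \left(-1\right) = -10$)
$K J = \left(-24\right) \left(-10\right) = 240$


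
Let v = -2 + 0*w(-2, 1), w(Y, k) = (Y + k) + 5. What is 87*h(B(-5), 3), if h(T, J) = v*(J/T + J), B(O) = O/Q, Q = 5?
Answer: 0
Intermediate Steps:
w(Y, k) = 5 + Y + k
v = -2 (v = -2 + 0*(5 - 2 + 1) = -2 + 0*4 = -2 + 0 = -2)
B(O) = O/5
h(T, J) = -2*J - 2*J/T (h(T, J) = -2*(J/T + J) = -2*(J + J/T) = -2*J - 2*J/T)
87*h(B(-5), 3) = 87*(-2*3*(1 + (⅕)*(-5))/(⅕)*(-5)) = 87*(-2*3*(1 - 1)/(-1)) = 87*(-2*3*(-1)*0) = 87*0 = 0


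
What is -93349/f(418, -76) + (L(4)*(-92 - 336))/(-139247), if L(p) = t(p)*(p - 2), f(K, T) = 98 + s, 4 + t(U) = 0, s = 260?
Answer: -12999793995/49850426 ≈ -260.78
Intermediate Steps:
t(U) = -4 (t(U) = -4 + 0 = -4)
f(K, T) = 358 (f(K, T) = 98 + 260 = 358)
L(p) = 8 - 4*p (L(p) = -4*(p - 2) = -4*(-2 + p) = 8 - 4*p)
-93349/f(418, -76) + (L(4)*(-92 - 336))/(-139247) = -93349/358 + ((8 - 4*4)*(-92 - 336))/(-139247) = -93349*1/358 + ((8 - 16)*(-428))*(-1/139247) = -93349/358 - 8*(-428)*(-1/139247) = -93349/358 + 3424*(-1/139247) = -93349/358 - 3424/139247 = -12999793995/49850426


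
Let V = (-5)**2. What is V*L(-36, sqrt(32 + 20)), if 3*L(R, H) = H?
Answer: 50*sqrt(13)/3 ≈ 60.093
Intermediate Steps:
L(R, H) = H/3
V = 25
V*L(-36, sqrt(32 + 20)) = 25*(sqrt(32 + 20)/3) = 25*(sqrt(52)/3) = 25*((2*sqrt(13))/3) = 25*(2*sqrt(13)/3) = 50*sqrt(13)/3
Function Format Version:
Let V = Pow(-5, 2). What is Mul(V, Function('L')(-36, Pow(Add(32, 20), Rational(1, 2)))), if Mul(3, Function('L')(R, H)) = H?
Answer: Mul(Rational(50, 3), Pow(13, Rational(1, 2))) ≈ 60.093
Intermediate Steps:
Function('L')(R, H) = Mul(Rational(1, 3), H)
V = 25
Mul(V, Function('L')(-36, Pow(Add(32, 20), Rational(1, 2)))) = Mul(25, Mul(Rational(1, 3), Pow(Add(32, 20), Rational(1, 2)))) = Mul(25, Mul(Rational(1, 3), Pow(52, Rational(1, 2)))) = Mul(25, Mul(Rational(1, 3), Mul(2, Pow(13, Rational(1, 2))))) = Mul(25, Mul(Rational(2, 3), Pow(13, Rational(1, 2)))) = Mul(Rational(50, 3), Pow(13, Rational(1, 2)))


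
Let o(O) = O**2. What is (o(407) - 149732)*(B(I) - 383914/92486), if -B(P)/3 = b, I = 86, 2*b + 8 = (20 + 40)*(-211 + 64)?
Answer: 9743716482533/46243 ≈ 2.1071e+8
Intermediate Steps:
b = -4414 (b = -4 + ((20 + 40)*(-211 + 64))/2 = -4 + (60*(-147))/2 = -4 + (1/2)*(-8820) = -4 - 4410 = -4414)
B(P) = 13242 (B(P) = -3*(-4414) = 13242)
(o(407) - 149732)*(B(I) - 383914/92486) = (407**2 - 149732)*(13242 - 383914/92486) = (165649 - 149732)*(13242 - 383914*1/92486) = 15917*(13242 - 191957/46243) = 15917*(612157849/46243) = 9743716482533/46243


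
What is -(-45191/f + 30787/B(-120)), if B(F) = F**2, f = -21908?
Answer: -331307999/78868800 ≈ -4.2007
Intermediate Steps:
-(-45191/f + 30787/B(-120)) = -(-45191/(-21908) + 30787/((-120)**2)) = -(-45191*(-1/21908) + 30787/14400) = -(45191/21908 + 30787*(1/14400)) = -(45191/21908 + 30787/14400) = -1*331307999/78868800 = -331307999/78868800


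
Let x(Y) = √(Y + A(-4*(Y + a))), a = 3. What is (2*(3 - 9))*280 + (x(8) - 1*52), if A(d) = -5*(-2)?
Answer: -3412 + 3*√2 ≈ -3407.8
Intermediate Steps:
A(d) = 10
x(Y) = √(10 + Y) (x(Y) = √(Y + 10) = √(10 + Y))
(2*(3 - 9))*280 + (x(8) - 1*52) = (2*(3 - 9))*280 + (√(10 + 8) - 1*52) = (2*(-6))*280 + (√18 - 52) = -12*280 + (3*√2 - 52) = -3360 + (-52 + 3*√2) = -3412 + 3*√2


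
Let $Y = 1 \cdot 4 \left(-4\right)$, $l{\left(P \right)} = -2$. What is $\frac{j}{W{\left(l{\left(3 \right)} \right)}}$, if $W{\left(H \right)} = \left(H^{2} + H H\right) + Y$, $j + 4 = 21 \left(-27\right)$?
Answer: $\frac{571}{8} \approx 71.375$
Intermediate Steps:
$j = -571$ ($j = -4 + 21 \left(-27\right) = -4 - 567 = -571$)
$Y = -16$ ($Y = 4 \left(-4\right) = -16$)
$W{\left(H \right)} = -16 + 2 H^{2}$ ($W{\left(H \right)} = \left(H^{2} + H H\right) - 16 = \left(H^{2} + H^{2}\right) - 16 = 2 H^{2} - 16 = -16 + 2 H^{2}$)
$\frac{j}{W{\left(l{\left(3 \right)} \right)}} = - \frac{571}{-16 + 2 \left(-2\right)^{2}} = - \frac{571}{-16 + 2 \cdot 4} = - \frac{571}{-16 + 8} = - \frac{571}{-8} = \left(-571\right) \left(- \frac{1}{8}\right) = \frac{571}{8}$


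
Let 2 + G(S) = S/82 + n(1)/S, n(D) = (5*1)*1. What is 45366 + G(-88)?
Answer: 163669235/3608 ≈ 45363.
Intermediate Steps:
n(D) = 5 (n(D) = 5*1 = 5)
G(S) = -2 + 5/S + S/82 (G(S) = -2 + (S/82 + 5/S) = -2 + (5/S + S/82) = -2 + 5/S + S/82)
45366 + G(-88) = 45366 + (-2 + 5/(-88) + (1/82)*(-88)) = 45366 + (-2 + 5*(-1/88) - 44/41) = 45366 + (-2 - 5/88 - 44/41) = 45366 - 11293/3608 = 163669235/3608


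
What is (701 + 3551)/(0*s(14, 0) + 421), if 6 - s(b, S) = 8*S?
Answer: 4252/421 ≈ 10.100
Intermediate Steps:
s(b, S) = 6 - 8*S
(701 + 3551)/(0*s(14, 0) + 421) = (701 + 3551)/(0*(6 - 8*0) + 421) = 4252/(0*(6 + 0) + 421) = 4252/(0*6 + 421) = 4252/(0 + 421) = 4252/421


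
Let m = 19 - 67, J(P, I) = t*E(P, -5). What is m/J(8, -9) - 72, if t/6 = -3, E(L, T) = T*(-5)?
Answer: -5392/75 ≈ -71.893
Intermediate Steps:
E(L, T) = -5*T
t = -18 (t = 6*(-3) = -18)
J(P, I) = -450 (J(P, I) = -(-90)*(-5) = -18*25 = -450)
m = -48
m/J(8, -9) - 72 = -48/(-450) - 72 = -48*(-1/450) - 72 = 8/75 - 72 = -5392/75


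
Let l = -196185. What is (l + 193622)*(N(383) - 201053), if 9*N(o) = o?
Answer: 4636707922/9 ≈ 5.1519e+8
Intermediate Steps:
N(o) = o/9
(l + 193622)*(N(383) - 201053) = (-196185 + 193622)*((⅑)*383 - 201053) = -2563*(383/9 - 201053) = -2563*(-1809094/9) = 4636707922/9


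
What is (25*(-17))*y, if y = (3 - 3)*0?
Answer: 0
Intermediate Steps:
y = 0 (y = 0*0 = 0)
(25*(-17))*y = (25*(-17))*0 = -425*0 = 0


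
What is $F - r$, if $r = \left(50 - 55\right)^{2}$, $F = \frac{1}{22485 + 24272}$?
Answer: $- \frac{1168924}{46757} \approx -25.0$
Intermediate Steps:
$F = \frac{1}{46757} \approx 2.1387 \cdot 10^{-5}$
$r = 25$ ($r = \left(-5\right)^{2} = 25$)
$F - r = \frac{1}{46757} - 25 = - \frac{1168924}{46757}$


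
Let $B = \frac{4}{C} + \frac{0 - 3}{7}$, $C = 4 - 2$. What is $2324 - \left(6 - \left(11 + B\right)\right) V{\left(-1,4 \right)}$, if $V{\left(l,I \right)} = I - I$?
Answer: $2324$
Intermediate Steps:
$C = 2$
$B = \frac{11}{7}$ ($B = \frac{4}{2} + \frac{0 - 3}{7} = 4 \cdot \frac{1}{2} - \frac{3}{7} = 2 - \frac{3}{7} = \frac{11}{7} \approx 1.5714$)
$V{\left(l,I \right)} = 0$
$2324 - \left(6 - \left(11 + B\right)\right) V{\left(-1,4 \right)} = 2324 - \left(6 - \frac{88}{7}\right) 0 = 2324 - \left(- \frac{46}{7}\right) 0 = 2324 - 0 = 2324 + 0 = 2324$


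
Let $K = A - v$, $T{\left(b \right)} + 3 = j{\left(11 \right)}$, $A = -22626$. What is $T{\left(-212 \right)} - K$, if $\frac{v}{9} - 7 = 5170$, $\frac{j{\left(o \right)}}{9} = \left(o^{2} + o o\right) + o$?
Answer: $71493$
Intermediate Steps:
$j{\left(o \right)} = 9 o + 18 o^{2}$ ($j{\left(o \right)} = 9 \left(\left(o^{2} + o o\right) + o\right) = 9 \left(\left(o^{2} + o^{2}\right) + o\right) = 9 \left(2 o^{2} + o\right) = 9 \left(o + 2 o^{2}\right) = 9 o + 18 o^{2}$)
$v = 46593$ ($v = 63 + 9 \cdot 5170 = 63 + 46530 = 46593$)
$T{\left(b \right)} = 2274$ ($T{\left(b \right)} = -3 + 9 \cdot 11 \left(1 + 2 \cdot 11\right) = -3 + 9 \cdot 11 \left(1 + 22\right) = -3 + 9 \cdot 11 \cdot 23 = -3 + 2277 = 2274$)
$K = -69219$ ($K = -22626 - 46593 = -69219$)
$T{\left(-212 \right)} - K = 2274 - -69219 = 2274 + 69219 = 71493$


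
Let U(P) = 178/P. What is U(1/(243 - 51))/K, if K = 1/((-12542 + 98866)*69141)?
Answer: 203980402128384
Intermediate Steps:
K = 1/5968527684 (K = (1/69141)/86324 = (1/86324)*(1/69141) = 1/5968527684 ≈ 1.6755e-10)
U(1/(243 - 51))/K = (178/(1/(243 - 51)))/(1/5968527684) = (178/(1/192))*5968527684 = (178*192)*5968527684 = 34176*5968527684 = 203980402128384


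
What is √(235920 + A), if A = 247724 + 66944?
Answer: 2*√137647 ≈ 742.02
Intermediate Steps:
A = 314668
√(235920 + A) = √(235920 + 314668) = √550588 = 2*√137647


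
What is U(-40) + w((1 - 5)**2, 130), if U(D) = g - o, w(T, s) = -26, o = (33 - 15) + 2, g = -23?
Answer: -69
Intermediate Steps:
o = 20 (o = 18 + 2 = 20)
U(D) = -43 (U(D) = -23 - 1*20 = -23 - 20 = -43)
U(-40) + w((1 - 5)**2, 130) = -43 - 26 = -69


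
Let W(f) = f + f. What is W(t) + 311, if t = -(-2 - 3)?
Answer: 321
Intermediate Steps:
t = 5 (t = -1*(-5) = 5)
W(f) = 2*f
W(t) + 311 = 2*5 + 311 = 10 + 311 = 321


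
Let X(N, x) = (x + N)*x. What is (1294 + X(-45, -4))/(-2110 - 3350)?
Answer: -149/546 ≈ -0.27289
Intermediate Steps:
X(N, x) = x*(N + x) (X(N, x) = (N + x)*x = x*(N + x))
(1294 + X(-45, -4))/(-2110 - 3350) = (1294 - 4*(-45 - 4))/(-2110 - 3350) = (1294 - 4*(-49))/(-5460) = (1294 + 196)*(-1/5460) = 1490*(-1/5460) = -149/546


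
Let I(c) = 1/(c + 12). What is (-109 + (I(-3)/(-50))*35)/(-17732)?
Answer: 9817/1595880 ≈ 0.0061515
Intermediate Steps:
I(c) = 1/(12 + c)
(-109 + (I(-3)/(-50))*35)/(-17732) = (-109 + (1/((12 - 3)*(-50)))*35)/(-17732) = (-109 + (-1/50/9)*35)*(-1/17732) = (-109 + ((⅑)*(-1/50))*35)*(-1/17732) = (-109 - 1/450*35)*(-1/17732) = (-109 - 7/90)*(-1/17732) = -9817/90*(-1/17732) = 9817/1595880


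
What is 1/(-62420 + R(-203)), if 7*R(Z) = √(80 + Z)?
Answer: -3058580/190916563723 - 7*I*√123/190916563723 ≈ -1.602e-5 - 4.0664e-10*I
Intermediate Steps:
R(Z) = √(80 + Z)/7
1/(-62420 + R(-203)) = 1/(-62420 + √(80 - 203)/7) = 1/(-62420 + √(-123)/7) = 1/(-62420 + (I*√123)/7) = 1/(-62420 + I*√123/7)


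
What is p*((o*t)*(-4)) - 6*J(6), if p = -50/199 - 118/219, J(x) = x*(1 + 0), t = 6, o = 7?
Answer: 1405220/14527 ≈ 96.732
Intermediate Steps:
J(x) = x (J(x) = x*1 = x)
p = -34432/43581 (p = -50*1/199 - 118*1/219 = -50/199 - 118/219 = -34432/43581 ≈ -0.79007)
p*((o*t)*(-4)) - 6*J(6) = -34432*7*6*(-4)/43581 - 6*6 = -482048*(-4)/14527 - 36 = -34432/43581*(-168) - 36 = 1928192/14527 - 36 = 1405220/14527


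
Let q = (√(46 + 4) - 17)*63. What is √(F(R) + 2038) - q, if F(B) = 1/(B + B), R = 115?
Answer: 1071 - 315*√2 + √107810430/230 ≈ 670.67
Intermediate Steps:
F(B) = 1/(2*B)
q = -1071 + 315*√2 (q = (√50 - 17)*63 = (5*√2 - 17)*63 = (-17 + 5*√2)*63 = -1071 + 315*√2 ≈ -625.52)
√(F(R) + 2038) - q = √((½)/115 + 2038) - (-1071 + 315*√2) = √((½)*(1/115) + 2038) + (1071 - 315*√2) = √(1/230 + 2038) + (1071 - 315*√2) = √(468741/230) + (1071 - 315*√2) = √107810430/230 + (1071 - 315*√2) = 1071 - 315*√2 + √107810430/230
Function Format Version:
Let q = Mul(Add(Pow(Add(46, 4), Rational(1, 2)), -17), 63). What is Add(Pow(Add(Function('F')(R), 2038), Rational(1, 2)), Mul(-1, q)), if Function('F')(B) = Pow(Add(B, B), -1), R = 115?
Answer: Add(1071, Mul(-315, Pow(2, Rational(1, 2))), Mul(Rational(1, 230), Pow(107810430, Rational(1, 2)))) ≈ 670.67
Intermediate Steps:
Function('F')(B) = Mul(Rational(1, 2), Pow(B, -1)) (Function('F')(B) = Pow(Mul(2, B), -1) = Mul(Rational(1, 2), Pow(B, -1)))
q = Add(-1071, Mul(315, Pow(2, Rational(1, 2)))) (q = Mul(Add(Pow(50, Rational(1, 2)), -17), 63) = Mul(Add(Mul(5, Pow(2, Rational(1, 2))), -17), 63) = Mul(Add(-17, Mul(5, Pow(2, Rational(1, 2)))), 63) = Add(-1071, Mul(315, Pow(2, Rational(1, 2)))) ≈ -625.52)
Add(Pow(Add(Function('F')(R), 2038), Rational(1, 2)), Mul(-1, q)) = Add(Pow(Add(Mul(Rational(1, 2), Pow(115, -1)), 2038), Rational(1, 2)), Mul(-1, Add(-1071, Mul(315, Pow(2, Rational(1, 2)))))) = Add(Pow(Add(Mul(Rational(1, 2), Rational(1, 115)), 2038), Rational(1, 2)), Add(1071, Mul(-315, Pow(2, Rational(1, 2))))) = Add(Pow(Add(Rational(1, 230), 2038), Rational(1, 2)), Add(1071, Mul(-315, Pow(2, Rational(1, 2))))) = Add(Pow(Rational(468741, 230), Rational(1, 2)), Add(1071, Mul(-315, Pow(2, Rational(1, 2))))) = Add(Mul(Rational(1, 230), Pow(107810430, Rational(1, 2))), Add(1071, Mul(-315, Pow(2, Rational(1, 2))))) = Add(1071, Mul(-315, Pow(2, Rational(1, 2))), Mul(Rational(1, 230), Pow(107810430, Rational(1, 2))))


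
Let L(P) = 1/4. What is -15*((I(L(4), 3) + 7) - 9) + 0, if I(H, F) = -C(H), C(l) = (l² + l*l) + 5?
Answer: 855/8 ≈ 106.88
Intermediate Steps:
L(P) = ¼
C(l) = 5 + 2*l² (C(l) = (l² + l²) + 5 = 2*l² + 5 = 5 + 2*l²)
I(H, F) = -5 - 2*H² (I(H, F) = -(5 + 2*H²) = -5 - 2*H²)
-15*((I(L(4), 3) + 7) - 9) + 0 = -15*(((-5 - 2*(¼)²) + 7) - 9) + 0 = -15*(((-5 - 2*1/16) + 7) - 9) + 0 = -15*(((-5 - ⅛) + 7) - 9) + 0 = -15*((-41/8 + 7) - 9) + 0 = -15*(15/8 - 9) + 0 = -15*(-57/8) + 0 = 855/8 + 0 = 855/8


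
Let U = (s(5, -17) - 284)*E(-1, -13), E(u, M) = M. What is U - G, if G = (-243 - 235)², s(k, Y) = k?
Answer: -224857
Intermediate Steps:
U = 3627 (U = (5 - 284)*(-13) = -279*(-13) = 3627)
G = 228484 (G = (-478)² = 228484)
U - G = 3627 - 1*228484 = 3627 - 228484 = -224857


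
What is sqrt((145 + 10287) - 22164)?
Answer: 2*I*sqrt(2933) ≈ 108.31*I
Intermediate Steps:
sqrt((145 + 10287) - 22164) = sqrt(10432 - 22164) = sqrt(-11732) = 2*I*sqrt(2933)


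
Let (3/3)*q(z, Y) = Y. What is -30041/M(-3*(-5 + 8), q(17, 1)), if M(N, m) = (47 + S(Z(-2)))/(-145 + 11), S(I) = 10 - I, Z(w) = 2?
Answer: 365954/5 ≈ 73191.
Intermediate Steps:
q(z, Y) = Y
M(N, m) = -55/134 (M(N, m) = (47 + (10 - 1*2))/(-145 + 11) = (47 + (10 - 2))/(-134) = (47 + 8)*(-1/134) = 55*(-1/134) = -55/134)
-30041/M(-3*(-5 + 8), q(17, 1)) = -30041/(-55/134) = -30041*(-134/55) = 365954/5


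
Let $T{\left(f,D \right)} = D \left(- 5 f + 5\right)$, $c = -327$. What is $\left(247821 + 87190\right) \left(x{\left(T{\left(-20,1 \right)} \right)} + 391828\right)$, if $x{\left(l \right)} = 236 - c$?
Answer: $131455301301$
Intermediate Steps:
$T{\left(f,D \right)} = D \left(5 - 5 f\right)$
$x{\left(l \right)} = 563$ ($x{\left(l \right)} = 236 - -327 = 236 + 327 = 563$)
$\left(247821 + 87190\right) \left(x{\left(T{\left(-20,1 \right)} \right)} + 391828\right) = \left(247821 + 87190\right) \left(563 + 391828\right) = 335011 \cdot 392391 = 131455301301$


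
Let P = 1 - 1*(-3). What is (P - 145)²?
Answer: 19881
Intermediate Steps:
P = 4 (P = 1 + 3 = 4)
(P - 145)² = (4 - 145)² = (-141)² = 19881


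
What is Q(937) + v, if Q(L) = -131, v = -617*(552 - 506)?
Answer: -28513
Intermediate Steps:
v = -28382 (v = -617*46 = -28382)
Q(937) + v = -131 - 28382 = -28513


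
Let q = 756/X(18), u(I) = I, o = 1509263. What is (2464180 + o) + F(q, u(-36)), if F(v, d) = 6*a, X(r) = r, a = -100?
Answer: 3972843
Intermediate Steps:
q = 42 (q = 756/18 = 756*(1/18) = 42)
F(v, d) = -600 (F(v, d) = 6*(-100) = -600)
(2464180 + o) + F(q, u(-36)) = (2464180 + 1509263) - 600 = 3973443 - 600 = 3972843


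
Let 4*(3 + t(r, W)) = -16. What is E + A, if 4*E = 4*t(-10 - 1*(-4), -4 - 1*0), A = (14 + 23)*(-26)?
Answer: -969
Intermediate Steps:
t(r, W) = -7 (t(r, W) = -3 + (¼)*(-16) = -3 - 4 = -7)
A = -962 (A = 37*(-26) = -962)
E = -7 (E = (4*(-7))/4 = (¼)*(-28) = -7)
E + A = -7 - 962 = -969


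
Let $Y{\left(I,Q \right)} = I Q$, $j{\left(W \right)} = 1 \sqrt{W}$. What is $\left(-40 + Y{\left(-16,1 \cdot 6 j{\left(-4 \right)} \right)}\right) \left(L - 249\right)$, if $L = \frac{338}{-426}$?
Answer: $\frac{2128240}{213} + \frac{3405184 i}{71} \approx 9991.7 + 47960.0 i$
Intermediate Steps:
$L = - \frac{169}{213}$ ($L = 338 \left(- \frac{1}{426}\right) = - \frac{169}{213} \approx -0.79343$)
$j{\left(W \right)} = \sqrt{W}$
$\left(-40 + Y{\left(-16,1 \cdot 6 j{\left(-4 \right)} \right)}\right) \left(L - 249\right) = \left(-40 - 16 \cdot 1 \cdot 6 \sqrt{-4}\right) \left(- \frac{169}{213} - 249\right) = \left(-40 - 16 \cdot 6 \cdot 2 i\right) \left(- \frac{53206}{213}\right) = \left(-40 - 16 \cdot 12 i\right) \left(- \frac{53206}{213}\right) = \left(-40 - 192 i\right) \left(- \frac{53206}{213}\right) = \frac{2128240}{213} + \frac{3405184 i}{71}$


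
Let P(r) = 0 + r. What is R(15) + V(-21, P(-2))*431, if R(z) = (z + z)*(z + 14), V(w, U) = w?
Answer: -8181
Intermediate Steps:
P(r) = r
R(z) = 2*z*(14 + z) (R(z) = (2*z)*(14 + z) = 2*z*(14 + z))
R(15) + V(-21, P(-2))*431 = 2*15*(14 + 15) - 21*431 = 2*15*29 - 9051 = 870 - 9051 = -8181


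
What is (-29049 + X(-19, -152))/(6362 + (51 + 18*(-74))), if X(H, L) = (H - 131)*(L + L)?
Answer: 16551/5081 ≈ 3.2574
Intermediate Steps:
X(H, L) = 2*L*(-131 + H) (X(H, L) = (-131 + H)*(2*L) = 2*L*(-131 + H))
(-29049 + X(-19, -152))/(6362 + (51 + 18*(-74))) = (-29049 + 2*(-152)*(-131 - 19))/(6362 + (51 + 18*(-74))) = (-29049 + 2*(-152)*(-150))/(6362 + (51 - 1332)) = (-29049 + 45600)/(6362 - 1281) = 16551/5081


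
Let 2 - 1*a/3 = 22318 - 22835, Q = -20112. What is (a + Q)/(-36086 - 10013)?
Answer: 18555/46099 ≈ 0.40250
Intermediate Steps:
a = 1557 (a = 6 - 3*(22318 - 22835) = 6 - 3*(-517) = 6 + 1551 = 1557)
(a + Q)/(-36086 - 10013) = (1557 - 20112)/(-36086 - 10013) = -18555/(-46099) = -18555*(-1/46099) = 18555/46099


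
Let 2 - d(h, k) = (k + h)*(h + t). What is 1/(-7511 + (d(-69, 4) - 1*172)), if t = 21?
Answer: -1/10801 ≈ -9.2584e-5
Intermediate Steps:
d(h, k) = 2 - (21 + h)*(h + k) (d(h, k) = 2 - (k + h)*(h + 21) = 2 - (h + k)*(21 + h) = 2 - (21 + h)*(h + k))
1/(-7511 + (d(-69, 4) - 1*172)) = 1/(-7511 + ((2 - 1*(-69)² - 21*(-69) - 21*4 - 1*(-69)*4) - 1*172)) = 1/(-7511 + ((2 - 1*4761 + 1449 - 84 + 276) - 172)) = 1/(-7511 + ((2 - 4761 + 1449 - 84 + 276) - 172)) = 1/(-7511 + (-3118 - 172)) = 1/(-7511 - 3290) = 1/(-10801) = -1/10801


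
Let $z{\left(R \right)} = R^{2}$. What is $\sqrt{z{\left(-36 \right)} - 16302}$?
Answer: $i \sqrt{15006} \approx 122.5 i$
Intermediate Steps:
$\sqrt{z{\left(-36 \right)} - 16302} = \sqrt{\left(-36\right)^{2} - 16302} = \sqrt{1296 - 16302} = \sqrt{-15006} = i \sqrt{15006}$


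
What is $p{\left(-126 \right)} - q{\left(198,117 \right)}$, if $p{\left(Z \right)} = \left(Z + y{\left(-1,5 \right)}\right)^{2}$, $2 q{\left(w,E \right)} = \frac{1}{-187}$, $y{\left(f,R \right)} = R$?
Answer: $\frac{5475735}{374} \approx 14641.0$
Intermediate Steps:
$q{\left(w,E \right)} = - \frac{1}{374}$ ($q{\left(w,E \right)} = \frac{1}{2 \left(-187\right)} = \frac{1}{2} \left(- \frac{1}{187}\right) = - \frac{1}{374}$)
$p{\left(Z \right)} = \left(5 + Z\right)^{2}$ ($p{\left(Z \right)} = \left(Z + 5\right)^{2} = \left(5 + Z\right)^{2}$)
$p{\left(-126 \right)} - q{\left(198,117 \right)} = \left(5 - 126\right)^{2} - - \frac{1}{374} = \left(-121\right)^{2} + \frac{1}{374} = 14641 + \frac{1}{374} = \frac{5475735}{374}$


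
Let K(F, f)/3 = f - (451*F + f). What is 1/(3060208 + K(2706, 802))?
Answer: -1/601010 ≈ -1.6639e-6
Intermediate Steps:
K(F, f) = -1353*F (K(F, f) = 3*(f - (451*F + f)) = 3*(f - (f + 451*F)) = 3*(f + (-f - 451*F)) = 3*(-451*F) = -1353*F)
1/(3060208 + K(2706, 802)) = 1/(3060208 - 1353*2706) = 1/(3060208 - 3661218) = 1/(-601010) = -1/601010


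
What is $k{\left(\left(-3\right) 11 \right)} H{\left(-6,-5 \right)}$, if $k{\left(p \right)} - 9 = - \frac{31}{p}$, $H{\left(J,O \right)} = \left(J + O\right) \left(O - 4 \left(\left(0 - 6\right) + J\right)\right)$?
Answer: $- \frac{14104}{3} \approx -4701.3$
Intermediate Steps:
$H{\left(J,O \right)} = \left(J + O\right) \left(24 + O - 4 J\right)$ ($H{\left(J,O \right)} = \left(J + O\right) \left(O - 4 \left(\left(0 - 6\right) + J\right)\right) = \left(J + O\right) \left(O - 4 \left(-6 + J\right)\right) = \left(J + O\right) \left(O - \left(-24 + 4 J\right)\right) = \left(J + O\right) \left(24 + O - 4 J\right)$)
$k{\left(p \right)} = 9 - \frac{31}{p}$
$k{\left(\left(-3\right) 11 \right)} H{\left(-6,-5 \right)} = \left(9 - \frac{31}{\left(-3\right) 11}\right) \left(\left(-5\right)^{2} - 4 \left(-6\right)^{2} + 24 \left(-6\right) + 24 \left(-5\right) - \left(-18\right) \left(-5\right)\right) = \left(9 - \frac{31}{-33}\right) \left(25 - 144 - 144 - 120 - 90\right) = \left(9 - - \frac{31}{33}\right) \left(25 - 144 - 144 - 120 - 90\right) = \left(9 + \frac{31}{33}\right) \left(-473\right) = \frac{328}{33} \left(-473\right) = - \frac{14104}{3}$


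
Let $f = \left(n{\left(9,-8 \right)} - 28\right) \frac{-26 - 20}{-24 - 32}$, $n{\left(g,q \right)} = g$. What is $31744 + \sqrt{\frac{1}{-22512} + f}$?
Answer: $31744 + \frac{i \sqrt{494348043}}{5628} \approx 31744.0 + 3.9506 i$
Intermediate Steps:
$f = - \frac{437}{28}$ ($f = \left(9 - 28\right) \frac{-26 - 20}{-24 - 32} = - 19 \frac{-26 - 20}{-56} = - 19 \left(\left(-46\right) \left(- \frac{1}{56}\right)\right) = \left(-19\right) \frac{23}{28} = - \frac{437}{28} \approx -15.607$)
$31744 + \sqrt{\frac{1}{-22512} + f} = 31744 + \sqrt{\frac{1}{-22512} - \frac{437}{28}} = 31744 + \sqrt{- \frac{1}{22512} - \frac{437}{28}} = 31744 + \sqrt{- \frac{351349}{22512}} = 31744 + \frac{i \sqrt{494348043}}{5628}$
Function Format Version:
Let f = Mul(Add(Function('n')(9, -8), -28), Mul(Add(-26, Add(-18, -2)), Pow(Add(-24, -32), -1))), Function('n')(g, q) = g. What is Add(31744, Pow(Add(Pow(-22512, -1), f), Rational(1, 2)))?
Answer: Add(31744, Mul(Rational(1, 5628), I, Pow(494348043, Rational(1, 2)))) ≈ Add(31744., Mul(3.9506, I))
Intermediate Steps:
f = Rational(-437, 28) (f = Mul(Add(9, -28), Mul(Add(-26, Add(-18, -2)), Pow(Add(-24, -32), -1))) = Mul(-19, Mul(Add(-26, -20), Pow(-56, -1))) = Mul(-19, Mul(-46, Rational(-1, 56))) = Mul(-19, Rational(23, 28)) = Rational(-437, 28) ≈ -15.607)
Add(31744, Pow(Add(Pow(-22512, -1), f), Rational(1, 2))) = Add(31744, Pow(Add(Pow(-22512, -1), Rational(-437, 28)), Rational(1, 2))) = Add(31744, Pow(Add(Rational(-1, 22512), Rational(-437, 28)), Rational(1, 2))) = Add(31744, Pow(Rational(-351349, 22512), Rational(1, 2))) = Add(31744, Mul(Rational(1, 5628), I, Pow(494348043, Rational(1, 2))))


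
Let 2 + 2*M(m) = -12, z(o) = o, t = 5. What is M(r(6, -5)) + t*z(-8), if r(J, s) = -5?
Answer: -47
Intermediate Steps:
M(m) = -7 (M(m) = -1 + (1/2)*(-12) = -1 - 6 = -7)
M(r(6, -5)) + t*z(-8) = -7 + 5*(-8) = -7 - 40 = -47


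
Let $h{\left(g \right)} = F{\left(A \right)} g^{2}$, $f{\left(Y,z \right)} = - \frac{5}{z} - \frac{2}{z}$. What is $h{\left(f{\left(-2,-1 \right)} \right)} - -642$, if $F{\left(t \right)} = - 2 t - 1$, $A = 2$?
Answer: $397$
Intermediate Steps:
$F{\left(t \right)} = -1 - 2 t$
$f{\left(Y,z \right)} = - \frac{7}{z}$
$h{\left(g \right)} = - 5 g^{2}$ ($h{\left(g \right)} = \left(-1 - 4\right) g^{2} = - 5 g^{2}$)
$h{\left(f{\left(-2,-1 \right)} \right)} - -642 = - 5 \left(- \frac{7}{-1}\right)^{2} - -642 = - 5 \left(\left(-7\right) \left(-1\right)\right)^{2} + 642 = - 5 \cdot 7^{2} + 642 = \left(-5\right) 49 + 642 = -245 + 642 = 397$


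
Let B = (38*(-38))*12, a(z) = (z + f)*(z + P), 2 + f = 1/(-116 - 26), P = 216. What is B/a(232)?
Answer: -76893/457226 ≈ -0.16817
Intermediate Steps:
f = -285/142 (f = -2 + 1/(-116 - 26) = -2 + 1/(-142) = -2 - 1/142 = -285/142 ≈ -2.0070)
a(z) = (216 + z)*(-285/142 + z) (a(z) = (z - 285/142)*(z + 216) = (-285/142 + z)*(216 + z) = (216 + z)*(-285/142 + z))
B = -17328 (B = -1444*12 = -17328)
B/a(232) = -17328/(-30780/71 + 232**2 + (30387/142)*232) = -17328/(-30780/71 + 53824 + 3524892/71) = -17328/7315616/71 = -17328*71/7315616 = -76893/457226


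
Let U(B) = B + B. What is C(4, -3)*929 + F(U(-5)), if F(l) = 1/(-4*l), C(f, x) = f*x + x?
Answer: -557399/40 ≈ -13935.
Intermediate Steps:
C(f, x) = x + f*x
U(B) = 2*B
F(l) = -1/(4*l)
C(4, -3)*929 + F(U(-5)) = -3*(1 + 4)*929 - 1/(4*(2*(-5))) = -3*5*929 - ¼/(-10) = -15*929 - ¼*(-⅒) = -13935 + 1/40 = -557399/40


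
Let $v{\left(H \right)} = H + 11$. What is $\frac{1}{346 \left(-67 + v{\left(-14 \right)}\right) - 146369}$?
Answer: $- \frac{1}{170589} \approx -5.862 \cdot 10^{-6}$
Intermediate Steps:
$v{\left(H \right)} = 11 + H$
$\frac{1}{346 \left(-67 + v{\left(-14 \right)}\right) - 146369} = \frac{1}{346 \left(-67 + \left(11 - 14\right)\right) - 146369} = \frac{1}{346 \left(-67 - 3\right) - 146369} = \frac{1}{346 \left(-70\right) - 146369} = \frac{1}{-24220 - 146369} = \frac{1}{-170589} = - \frac{1}{170589}$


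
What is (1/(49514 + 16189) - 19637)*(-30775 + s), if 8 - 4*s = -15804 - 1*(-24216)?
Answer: 42416937713560/65703 ≈ 6.4559e+8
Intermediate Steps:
s = -2101 (s = 2 - (-15804 - 1*(-24216))/4 = 2 - (-15804 + 24216)/4 = 2 - 1/4*8412 = 2 - 2103 = -2101)
(1/(49514 + 16189) - 19637)*(-30775 + s) = (1/(49514 + 16189) - 19637)*(-30775 - 2101) = (1/65703 - 19637)*(-32876) = -1290209810/65703*(-32876) = 42416937713560/65703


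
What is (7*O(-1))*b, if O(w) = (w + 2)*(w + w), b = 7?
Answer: -98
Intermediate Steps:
O(w) = 2*w*(2 + w) (O(w) = (2 + w)*(2*w) = 2*w*(2 + w))
(7*O(-1))*b = (7*(2*(-1)*(2 - 1)))*7 = (7*(2*(-1)*1))*7 = (7*(-2))*7 = -14*7 = -98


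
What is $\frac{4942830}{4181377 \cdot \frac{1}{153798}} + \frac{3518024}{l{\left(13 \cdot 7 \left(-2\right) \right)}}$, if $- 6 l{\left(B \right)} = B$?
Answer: $\frac{113308514436084}{380505307} \approx 2.9778 \cdot 10^{5}$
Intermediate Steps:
$l{\left(B \right)} = - \frac{B}{6}$
$\frac{4942830}{4181377 \cdot \frac{1}{153798}} + \frac{3518024}{l{\left(13 \cdot 7 \left(-2\right) \right)}} = \frac{4942830}{4181377 \cdot \frac{1}{153798}} + \frac{3518024}{\left(- \frac{1}{6}\right) 13 \cdot 7 \left(-2\right)} = \frac{4942830}{4181377 \cdot \frac{1}{153798}} + \frac{3518024}{\left(- \frac{1}{6}\right) 91 \left(-2\right)} = \frac{4942830}{\frac{4181377}{153798}} + \frac{3518024}{\left(- \frac{1}{6}\right) \left(-182\right)} = 4942830 \cdot \frac{153798}{4181377} + \frac{3518024}{\frac{91}{3}} = \frac{760197368340}{4181377} + 3518024 \cdot \frac{3}{91} = \frac{760197368340}{4181377} + \frac{10554072}{91} = \frac{113308514436084}{380505307}$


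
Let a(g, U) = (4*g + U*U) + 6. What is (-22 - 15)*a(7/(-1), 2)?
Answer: 666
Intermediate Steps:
a(g, U) = 6 + U² + 4*g (a(g, U) = (4*g + U²) + 6 = (U² + 4*g) + 6 = 6 + U² + 4*g)
(-22 - 15)*a(7/(-1), 2) = (-22 - 15)*(6 + 2² + 4*(7/(-1))) = -37*(6 + 4 + 4*(7*(-1))) = -37*(6 + 4 + 4*(-7)) = -37*(6 + 4 - 28) = -37*(-18) = 666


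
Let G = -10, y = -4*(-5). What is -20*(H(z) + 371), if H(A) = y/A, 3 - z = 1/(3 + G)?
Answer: -83020/11 ≈ -7547.3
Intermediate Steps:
y = 20
z = 22/7 (z = 3 - 1/(3 - 10) = 3 - 1/(-7) = 3 - 1*(-⅐) = 3 + ⅐ = 22/7 ≈ 3.1429)
H(A) = 20/A
-20*(H(z) + 371) = -20*(20/(22/7) + 371) = -20*(20*(7/22) + 371) = -20*(70/11 + 371) = -20*4151/11 = -83020/11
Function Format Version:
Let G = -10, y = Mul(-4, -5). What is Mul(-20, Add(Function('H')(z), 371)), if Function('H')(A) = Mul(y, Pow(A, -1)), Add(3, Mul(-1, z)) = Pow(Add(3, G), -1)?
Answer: Rational(-83020, 11) ≈ -7547.3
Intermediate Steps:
y = 20
z = Rational(22, 7) (z = Add(3, Mul(-1, Pow(Add(3, -10), -1))) = Add(3, Mul(-1, Pow(-7, -1))) = Add(3, Mul(-1, Rational(-1, 7))) = Add(3, Rational(1, 7)) = Rational(22, 7) ≈ 3.1429)
Function('H')(A) = Mul(20, Pow(A, -1))
Mul(-20, Add(Function('H')(z), 371)) = Mul(-20, Add(Mul(20, Pow(Rational(22, 7), -1)), 371)) = Mul(-20, Add(Mul(20, Rational(7, 22)), 371)) = Mul(-20, Add(Rational(70, 11), 371)) = Mul(-20, Rational(4151, 11)) = Rational(-83020, 11)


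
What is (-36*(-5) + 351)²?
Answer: 281961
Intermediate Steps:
(-36*(-5) + 351)² = (180 + 351)² = 531² = 281961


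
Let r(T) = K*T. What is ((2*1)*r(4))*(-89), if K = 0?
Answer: 0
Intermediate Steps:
r(T) = 0 (r(T) = 0*T = 0)
((2*1)*r(4))*(-89) = ((2*1)*0)*(-89) = (2*0)*(-89) = 0*(-89) = 0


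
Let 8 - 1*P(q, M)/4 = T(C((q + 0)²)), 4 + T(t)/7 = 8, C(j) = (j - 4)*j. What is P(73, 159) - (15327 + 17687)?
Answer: -33094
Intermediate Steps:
C(j) = j*(-4 + j) (C(j) = (-4 + j)*j = j*(-4 + j))
T(t) = 28 (T(t) = -28 + 7*8 = -28 + 56 = 28)
P(q, M) = -80 (P(q, M) = 32 - 4*28 = 32 - 112 = -80)
P(73, 159) - (15327 + 17687) = -80 - (15327 + 17687) = -80 - 1*33014 = -80 - 33014 = -33094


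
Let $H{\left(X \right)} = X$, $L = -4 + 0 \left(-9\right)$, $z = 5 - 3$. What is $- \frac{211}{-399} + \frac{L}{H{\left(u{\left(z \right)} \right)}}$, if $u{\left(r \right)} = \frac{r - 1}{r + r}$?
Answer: $- \frac{6173}{399} \approx -15.471$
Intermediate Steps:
$z = 2$ ($z = 5 - 3 = 2$)
$u{\left(r \right)} = \frac{-1 + r}{2 r}$
$L = -4$ ($L = -4 + 0 = -4$)
$- \frac{211}{-399} + \frac{L}{H{\left(u{\left(z \right)} \right)}} = - \frac{211}{-399} - \frac{4}{\frac{1}{2} \cdot \frac{1}{2} \left(-1 + 2\right)} = \left(-211\right) \left(- \frac{1}{399}\right) - \frac{4}{\frac{1}{2} \cdot \frac{1}{2} \cdot 1} = \frac{211}{399} - 4 \frac{1}{\frac{1}{4}} = \frac{211}{399} - 16 = - \frac{6173}{399}$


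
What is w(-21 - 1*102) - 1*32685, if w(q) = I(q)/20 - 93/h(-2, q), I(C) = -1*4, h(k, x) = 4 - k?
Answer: -327007/10 ≈ -32701.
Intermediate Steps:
I(C) = -4
w(q) = -157/10 (w(q) = -4/20 - 93/(4 - 1*(-2)) = -4*1/20 - 93/(4 + 2) = -1/5 - 93/6 = -1/5 - 93*1/6 = -1/5 - 31/2 = -157/10)
w(-21 - 1*102) - 1*32685 = -157/10 - 1*32685 = -157/10 - 32685 = -327007/10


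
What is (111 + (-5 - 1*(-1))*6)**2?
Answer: 7569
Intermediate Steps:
(111 + (-5 - 1*(-1))*6)**2 = (111 + (-5 + 1)*6)**2 = (111 - 4*6)**2 = (111 - 24)**2 = 87**2 = 7569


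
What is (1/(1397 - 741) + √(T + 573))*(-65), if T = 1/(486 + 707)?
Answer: -65/656 - 65*√815522870/1193 ≈ -1556.0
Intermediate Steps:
T = 1/1193 ≈ 0.00083822
(1/(1397 - 741) + √(T + 573))*(-65) = (1/(1397 - 741) + √(1/1193 + 573))*(-65) = (1/656 + √(683590/1193))*(-65) = (1/656 + √815522870/1193)*(-65) = -65/656 - 65*√815522870/1193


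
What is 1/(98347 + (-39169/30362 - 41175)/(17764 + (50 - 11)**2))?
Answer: 83647310/8226283397353 ≈ 1.0168e-5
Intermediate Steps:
1/(98347 + (-39169/30362 - 41175)/(17764 + (50 - 11)**2)) = 1/(98347 + (-39169*1/30362 - 41175)/(17764 + 39**2)) = 1/(98347 + (-39169/30362 - 41175)/(17764 + 1521)) = 1/(98347 - 1250194519/30362/19285) = 1/(98347 - 1250194519/30362*1/19285) = 1/(98347 - 178599217/83647310) = 1/(8226283397353/83647310) = 83647310/8226283397353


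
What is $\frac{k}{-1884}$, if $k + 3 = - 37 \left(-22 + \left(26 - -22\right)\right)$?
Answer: $\frac{965}{1884} \approx 0.51221$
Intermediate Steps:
$k = -965$ ($k = -3 - 37 \left(-22 + \left(26 - -22\right)\right) = -3 - 37 \left(-22 + \left(26 + 22\right)\right) = -3 - 37 \left(-22 + 48\right) = -3 - 962 = -965$)
$\frac{k}{-1884} = - \frac{965}{-1884} = \left(-965\right) \left(- \frac{1}{1884}\right) = \frac{965}{1884}$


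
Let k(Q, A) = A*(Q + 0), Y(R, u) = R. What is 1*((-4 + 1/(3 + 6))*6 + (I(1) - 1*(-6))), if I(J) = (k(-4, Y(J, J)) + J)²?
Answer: -25/3 ≈ -8.3333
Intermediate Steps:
k(Q, A) = A*Q
I(J) = 9*J² (I(J) = (J*(-4) + J)² = (-4*J + J)² = (-3*J)² = 9*J²)
1*((-4 + 1/(3 + 6))*6 + (I(1) - 1*(-6))) = 1*((-4 + 1/(3 + 6))*6 + (9*1² - 1*(-6))) = 1*((-4 + 1/9)*6 + (9*1 + 6)) = 1*((-4 + ⅑)*6 + (9 + 6)) = 1*(-35/9*6 + 15) = 1*(-70/3 + 15) = 1*(-25/3) = -25/3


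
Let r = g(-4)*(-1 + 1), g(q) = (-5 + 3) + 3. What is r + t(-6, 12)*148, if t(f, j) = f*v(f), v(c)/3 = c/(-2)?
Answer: -7992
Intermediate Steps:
v(c) = -3*c/2 (v(c) = 3*(c/(-2)) = 3*(c*(-1/2)) = 3*(-c/2) = -3*c/2)
g(q) = 1 (g(q) = -2 + 3 = 1)
r = 0 (r = 1*(-1 + 1) = 1*0 = 0)
t(f, j) = -3*f**2/2 (t(f, j) = f*(-3*f/2) = -3*f**2/2)
r + t(-6, 12)*148 = 0 - 3/2*(-6)**2*148 = 0 - 3/2*36*148 = 0 - 54*148 = 0 - 7992 = -7992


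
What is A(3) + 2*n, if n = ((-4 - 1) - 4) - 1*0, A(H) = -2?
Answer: -20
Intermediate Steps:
n = -9 (n = (-5 - 4) + 0 = -9 + 0 = -9)
A(3) + 2*n = -2 + 2*(-9) = -2 - 18 = -20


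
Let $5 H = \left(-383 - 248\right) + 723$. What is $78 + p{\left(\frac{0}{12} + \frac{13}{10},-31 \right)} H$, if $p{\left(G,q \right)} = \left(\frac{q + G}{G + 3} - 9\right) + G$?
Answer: $- \frac{205076}{1075} \approx -190.77$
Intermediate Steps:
$H = \frac{92}{5}$ ($H = \frac{\left(-383 - 248\right) + 723}{5} = \frac{-631 + 723}{5} = \frac{1}{5} \cdot 92 = \frac{92}{5} \approx 18.4$)
$p{\left(G,q \right)} = -9 + G + \frac{G + q}{3 + G}$ ($p{\left(G,q \right)} = \left(\frac{G + q}{3 + G} - 9\right) + G = \left(-9 + \frac{G + q}{3 + G}\right) + G = -9 + G + \frac{G + q}{3 + G}$)
$78 + p{\left(\frac{0}{12} + \frac{13}{10},-31 \right)} H = 78 + \frac{-27 - 31 + \left(\frac{0}{12} + \frac{13}{10}\right)^{2} - 5 \left(\frac{0}{12} + \frac{13}{10}\right)}{3 + \left(\frac{0}{12} + \frac{13}{10}\right)} \frac{92}{5} = 78 + \frac{-27 - 31 + \left(0 \cdot \frac{1}{12} + 13 \cdot \frac{1}{10}\right)^{2} - 5 \left(0 \cdot \frac{1}{12} + 13 \cdot \frac{1}{10}\right)}{3 + \left(0 \cdot \frac{1}{12} + 13 \cdot \frac{1}{10}\right)} \frac{92}{5} = 78 + \frac{-27 - 31 + \left(0 + \frac{13}{10}\right)^{2} - 5 \left(0 + \frac{13}{10}\right)}{3 + \left(0 + \frac{13}{10}\right)} \frac{92}{5} = 78 + \frac{-27 - 31 + \left(\frac{13}{10}\right)^{2} - \frac{13}{2}}{3 + \frac{13}{10}} \cdot \frac{92}{5} = 78 + \frac{-27 - 31 + \frac{169}{100} - \frac{13}{2}}{\frac{43}{10}} \cdot \frac{92}{5} = 78 + \frac{10}{43} \left(- \frac{6281}{100}\right) \frac{92}{5} = 78 - \frac{288926}{1075} = - \frac{205076}{1075}$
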